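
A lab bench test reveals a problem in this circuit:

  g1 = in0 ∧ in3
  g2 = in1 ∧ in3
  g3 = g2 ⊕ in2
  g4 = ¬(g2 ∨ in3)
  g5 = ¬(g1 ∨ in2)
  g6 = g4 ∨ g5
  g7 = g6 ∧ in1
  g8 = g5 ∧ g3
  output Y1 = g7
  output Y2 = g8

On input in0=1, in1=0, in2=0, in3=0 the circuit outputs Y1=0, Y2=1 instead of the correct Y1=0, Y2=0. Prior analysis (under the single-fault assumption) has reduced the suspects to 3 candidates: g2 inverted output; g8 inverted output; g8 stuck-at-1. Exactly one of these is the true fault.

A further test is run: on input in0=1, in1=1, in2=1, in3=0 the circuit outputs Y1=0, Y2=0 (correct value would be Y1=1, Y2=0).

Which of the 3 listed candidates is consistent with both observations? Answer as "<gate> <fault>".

Evaluate each candidate on input in0=1, in1=1, in2=1, in3=0:
  g2 inverted output: g1=0, g2=1 [inverted output], g3=0, g4=0, g5=0, g6=0, g7=0, g8=0 → Y1=0, Y2=0 — matches
  g8 inverted output: g1=0, g2=0, g3=1, g4=1, g5=0, g6=1, g7=1, g8=1 [inverted output] → Y1=1, Y2=1 — eliminated
  g8 stuck-at-1: g1=0, g2=0, g3=1, g4=1, g5=0, g6=1, g7=1, g8=1 [stuck-at-1] → Y1=1, Y2=1 — eliminated
Only g2 inverted output reproduces the observed Y1=0, Y2=0.

g2 inverted output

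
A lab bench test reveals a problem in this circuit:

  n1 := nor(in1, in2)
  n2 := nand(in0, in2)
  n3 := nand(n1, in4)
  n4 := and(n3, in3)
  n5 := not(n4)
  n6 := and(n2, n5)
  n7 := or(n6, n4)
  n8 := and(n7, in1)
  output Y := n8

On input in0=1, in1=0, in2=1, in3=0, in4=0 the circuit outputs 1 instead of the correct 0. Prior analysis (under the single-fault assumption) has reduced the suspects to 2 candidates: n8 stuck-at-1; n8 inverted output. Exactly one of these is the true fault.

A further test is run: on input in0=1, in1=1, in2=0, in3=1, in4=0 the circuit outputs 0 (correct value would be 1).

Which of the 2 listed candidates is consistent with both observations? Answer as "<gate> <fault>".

n8 inverted output

Evaluate each candidate on input in0=1, in1=1, in2=0, in3=1, in4=0:
  n8 stuck-at-1: n1=0, n2=1, n3=1, n4=1, n5=0, n6=0, n7=1, n8=1 [stuck-at-1] → 1 — eliminated
  n8 inverted output: n1=0, n2=1, n3=1, n4=1, n5=0, n6=0, n7=1, n8=0 [inverted output] → 0 — matches
Only n8 inverted output reproduces the observed 0.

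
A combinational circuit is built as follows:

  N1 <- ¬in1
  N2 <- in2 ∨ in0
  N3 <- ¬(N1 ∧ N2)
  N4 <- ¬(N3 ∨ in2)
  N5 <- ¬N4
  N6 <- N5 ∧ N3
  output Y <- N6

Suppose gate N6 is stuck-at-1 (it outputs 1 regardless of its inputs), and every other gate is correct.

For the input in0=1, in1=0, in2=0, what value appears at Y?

1

Propagate with N6 forced: N1=1, N2=1, N3=0, N4=1, N5=0, N6=1 [stuck-at-1].
So Y = 1. (Without the fault it would be 0.)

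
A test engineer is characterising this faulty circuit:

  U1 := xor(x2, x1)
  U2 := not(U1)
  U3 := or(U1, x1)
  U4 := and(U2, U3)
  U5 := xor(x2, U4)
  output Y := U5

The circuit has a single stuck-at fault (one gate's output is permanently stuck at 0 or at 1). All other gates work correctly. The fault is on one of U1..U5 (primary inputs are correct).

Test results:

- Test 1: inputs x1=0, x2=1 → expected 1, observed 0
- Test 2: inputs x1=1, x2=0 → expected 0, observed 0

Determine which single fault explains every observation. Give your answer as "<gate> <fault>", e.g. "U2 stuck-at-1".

U5 stuck-at-0

Fault-free values for test 1 (x1=0, x2=1): U1=1, U2=0, U3=1, U4=0, U5=1, giving Y=1. Observed 0.
Test 1: faults giving observed 0 are {U2 stuck-at-1, U4 stuck-at-1, U5 stuck-at-0}.
Test 2 (x1=1, x2=0): fault-free U1=1, U2=0, U3=1, U4=0, U5=0 → 0; observed 0. Eliminates U2 stuck-at-1, U4 stuck-at-1.
Only U5 stuck-at-0 is consistent with every test.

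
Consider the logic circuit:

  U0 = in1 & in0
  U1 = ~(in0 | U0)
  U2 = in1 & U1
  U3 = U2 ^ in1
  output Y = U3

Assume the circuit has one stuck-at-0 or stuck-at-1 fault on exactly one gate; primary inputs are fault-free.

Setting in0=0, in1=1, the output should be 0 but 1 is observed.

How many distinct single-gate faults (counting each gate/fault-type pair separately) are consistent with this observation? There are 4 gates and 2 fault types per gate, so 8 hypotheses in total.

4

Fault-free: U0=0, U1=1, U2=1, U3=0 → 0. Observed 1.
  U0 stuck-at-0: output 0 ✗
  U0 stuck-at-1: output 1 ✓
  U1 stuck-at-0: output 1 ✓
  U1 stuck-at-1: output 0 ✗
  U2 stuck-at-0: output 1 ✓
  U2 stuck-at-1: output 0 ✗
  U3 stuck-at-0: output 0 ✗
  U3 stuck-at-1: output 1 ✓
Consistent faults: {U0 stuck-at-1, U1 stuck-at-0, U2 stuck-at-0, U3 stuck-at-1} — 4 in all.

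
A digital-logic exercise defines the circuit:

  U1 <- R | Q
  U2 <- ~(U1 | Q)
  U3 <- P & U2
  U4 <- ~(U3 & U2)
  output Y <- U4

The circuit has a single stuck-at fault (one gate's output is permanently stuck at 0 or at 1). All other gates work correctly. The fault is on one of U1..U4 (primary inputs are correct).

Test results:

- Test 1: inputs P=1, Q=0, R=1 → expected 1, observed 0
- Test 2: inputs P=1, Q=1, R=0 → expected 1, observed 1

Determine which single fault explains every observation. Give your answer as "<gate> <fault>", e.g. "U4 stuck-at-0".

U1 stuck-at-0

Fault-free values for test 1 (P=1, Q=0, R=1): U1=1, U2=0, U3=0, U4=1, giving Y=1. Observed 0.
Test 1: faults giving observed 0 are {U1 stuck-at-0, U2 stuck-at-1, U4 stuck-at-0}.
Test 2 (P=1, Q=1, R=0): fault-free U1=1, U2=0, U3=0, U4=1 → 1; observed 1. Eliminates U2 stuck-at-1, U4 stuck-at-0.
Only U1 stuck-at-0 is consistent with every test.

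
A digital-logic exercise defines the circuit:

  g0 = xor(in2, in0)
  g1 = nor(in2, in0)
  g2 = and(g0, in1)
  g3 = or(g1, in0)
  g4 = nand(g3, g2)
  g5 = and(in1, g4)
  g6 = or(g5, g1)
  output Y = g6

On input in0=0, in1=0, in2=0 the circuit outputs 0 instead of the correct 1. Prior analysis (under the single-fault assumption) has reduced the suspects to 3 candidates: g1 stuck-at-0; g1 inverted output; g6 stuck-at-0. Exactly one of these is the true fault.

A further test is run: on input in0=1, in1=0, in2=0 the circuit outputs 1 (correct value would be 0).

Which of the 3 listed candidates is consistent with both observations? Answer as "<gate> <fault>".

Evaluate each candidate on input in0=1, in1=0, in2=0:
  g1 stuck-at-0: g0=1, g1=0 [stuck-at-0], g2=0, g3=1, g4=1, g5=0, g6=0 → 0 — eliminated
  g1 inverted output: g0=1, g1=1 [inverted output], g2=0, g3=1, g4=1, g5=0, g6=1 → 1 — matches
  g6 stuck-at-0: g0=1, g1=0, g2=0, g3=1, g4=1, g5=0, g6=0 [stuck-at-0] → 0 — eliminated
Only g1 inverted output reproduces the observed 1.

g1 inverted output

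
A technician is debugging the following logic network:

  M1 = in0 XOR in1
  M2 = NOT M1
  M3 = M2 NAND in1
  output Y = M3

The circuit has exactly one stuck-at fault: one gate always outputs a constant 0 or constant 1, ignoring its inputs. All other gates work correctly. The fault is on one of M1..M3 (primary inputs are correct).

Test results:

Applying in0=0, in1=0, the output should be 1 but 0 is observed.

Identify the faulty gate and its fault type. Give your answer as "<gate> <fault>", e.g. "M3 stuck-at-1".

Fault-free values for test 1 (in0=0, in1=0): M1=0, M2=1, M3=1, giving Y=1. Observed 0.
Test 1: faults giving observed 0 are {M3 stuck-at-0}.
Only M3 stuck-at-0 is consistent with every test.

M3 stuck-at-0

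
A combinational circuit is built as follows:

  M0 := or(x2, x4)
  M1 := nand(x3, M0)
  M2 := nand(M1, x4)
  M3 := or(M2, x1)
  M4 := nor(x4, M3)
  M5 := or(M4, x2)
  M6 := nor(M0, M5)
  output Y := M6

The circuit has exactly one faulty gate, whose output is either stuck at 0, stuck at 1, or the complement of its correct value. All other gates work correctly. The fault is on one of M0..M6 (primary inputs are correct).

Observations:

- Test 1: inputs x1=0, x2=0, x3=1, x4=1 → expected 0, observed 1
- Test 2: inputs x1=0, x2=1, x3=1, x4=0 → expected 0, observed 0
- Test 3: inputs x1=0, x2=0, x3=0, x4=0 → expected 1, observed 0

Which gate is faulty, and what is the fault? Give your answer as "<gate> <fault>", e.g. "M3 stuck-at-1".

Fault-free values for test 1 (x1=0, x2=0, x3=1, x4=1): M0=1, M1=0, M2=1, M3=1, M4=0, M5=0, M6=0, giving Y=0. Observed 1.
Test 1: faults giving observed 1 are {M0 stuck-at-0, M0 inverted output, M6 stuck-at-1, M6 inverted output}.
Test 2 (x1=0, x2=1, x3=1, x4=0): fault-free M0=1, M1=0, M2=1, M3=1, M4=0, M5=1, M6=0 → 0; observed 0. Eliminates M6 stuck-at-1, M6 inverted output.
Test 3 (x1=0, x2=0, x3=0, x4=0): fault-free M0=0, M1=1, M2=1, M3=1, M4=0, M5=0, M6=1 → 1; observed 0. Eliminates M0 stuck-at-0.
Only M0 inverted output is consistent with every test.

M0 inverted output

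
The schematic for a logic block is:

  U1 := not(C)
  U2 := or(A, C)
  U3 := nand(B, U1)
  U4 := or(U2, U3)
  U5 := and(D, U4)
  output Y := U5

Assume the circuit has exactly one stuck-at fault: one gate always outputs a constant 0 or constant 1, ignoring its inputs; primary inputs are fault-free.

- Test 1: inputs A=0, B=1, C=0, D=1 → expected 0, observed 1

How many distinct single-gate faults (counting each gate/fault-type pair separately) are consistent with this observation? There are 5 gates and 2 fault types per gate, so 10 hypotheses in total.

5

Fault-free: U1=1, U2=0, U3=0, U4=0, U5=0 → 0. Observed 1.
  U1 stuck-at-0: output 1 ✓
  U1 stuck-at-1: output 0 ✗
  U2 stuck-at-0: output 0 ✗
  U2 stuck-at-1: output 1 ✓
  U3 stuck-at-0: output 0 ✗
  U3 stuck-at-1: output 1 ✓
  U4 stuck-at-0: output 0 ✗
  U4 stuck-at-1: output 1 ✓
  U5 stuck-at-0: output 0 ✗
  U5 stuck-at-1: output 1 ✓
Consistent faults: {U1 stuck-at-0, U2 stuck-at-1, U3 stuck-at-1, U4 stuck-at-1, U5 stuck-at-1} — 5 in all.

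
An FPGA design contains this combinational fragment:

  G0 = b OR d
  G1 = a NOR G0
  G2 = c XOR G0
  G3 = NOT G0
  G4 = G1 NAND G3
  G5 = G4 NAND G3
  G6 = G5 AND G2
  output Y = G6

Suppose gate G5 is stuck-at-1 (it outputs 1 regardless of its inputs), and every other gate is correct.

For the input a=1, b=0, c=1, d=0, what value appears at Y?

1

Propagate with G5 forced: G0=0, G1=0, G2=1, G3=1, G4=1, G5=1 [stuck-at-1], G6=1.
So Y = 1. (Without the fault it would be 0.)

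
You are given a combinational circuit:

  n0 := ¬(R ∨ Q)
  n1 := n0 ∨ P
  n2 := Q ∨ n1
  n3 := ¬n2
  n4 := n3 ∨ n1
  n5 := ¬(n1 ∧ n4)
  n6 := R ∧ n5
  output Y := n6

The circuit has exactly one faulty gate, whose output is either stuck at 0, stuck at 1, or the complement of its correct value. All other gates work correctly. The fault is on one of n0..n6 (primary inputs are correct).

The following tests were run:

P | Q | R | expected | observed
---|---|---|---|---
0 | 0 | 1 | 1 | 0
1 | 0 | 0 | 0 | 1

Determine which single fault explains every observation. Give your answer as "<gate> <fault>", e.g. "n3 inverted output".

Fault-free values for test 1 (P=0, Q=0, R=1): n0=0, n1=0, n2=0, n3=1, n4=1, n5=1, n6=1, giving Y=1. Observed 0.
Test 1: faults giving observed 0 are {n0 stuck-at-1, n0 inverted output, n1 stuck-at-1, n1 inverted output, n5 stuck-at-0, n5 inverted output, n6 stuck-at-0, n6 inverted output}.
Test 2 (P=1, Q=0, R=0): fault-free n0=1, n1=1, n2=1, n3=0, n4=1, n5=0, n6=0 → 0; observed 1. Eliminates n0 stuck-at-1, n0 inverted output, n1 stuck-at-1, n1 inverted output, n5 stuck-at-0, n5 inverted output, n6 stuck-at-0.
Only n6 inverted output is consistent with every test.

n6 inverted output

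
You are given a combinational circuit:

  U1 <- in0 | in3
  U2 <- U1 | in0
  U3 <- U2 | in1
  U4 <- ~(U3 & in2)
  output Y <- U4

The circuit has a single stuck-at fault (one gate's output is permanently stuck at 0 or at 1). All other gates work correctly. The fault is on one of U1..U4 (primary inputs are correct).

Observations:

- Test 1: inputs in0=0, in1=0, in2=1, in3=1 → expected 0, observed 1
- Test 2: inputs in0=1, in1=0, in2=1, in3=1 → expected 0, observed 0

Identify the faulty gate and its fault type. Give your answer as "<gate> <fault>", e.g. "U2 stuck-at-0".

Fault-free values for test 1 (in0=0, in1=0, in2=1, in3=1): U1=1, U2=1, U3=1, U4=0, giving Y=0. Observed 1.
Test 1: faults giving observed 1 are {U1 stuck-at-0, U2 stuck-at-0, U3 stuck-at-0, U4 stuck-at-1}.
Test 2 (in0=1, in1=0, in2=1, in3=1): fault-free U1=1, U2=1, U3=1, U4=0 → 0; observed 0. Eliminates U2 stuck-at-0, U3 stuck-at-0, U4 stuck-at-1.
Only U1 stuck-at-0 is consistent with every test.

U1 stuck-at-0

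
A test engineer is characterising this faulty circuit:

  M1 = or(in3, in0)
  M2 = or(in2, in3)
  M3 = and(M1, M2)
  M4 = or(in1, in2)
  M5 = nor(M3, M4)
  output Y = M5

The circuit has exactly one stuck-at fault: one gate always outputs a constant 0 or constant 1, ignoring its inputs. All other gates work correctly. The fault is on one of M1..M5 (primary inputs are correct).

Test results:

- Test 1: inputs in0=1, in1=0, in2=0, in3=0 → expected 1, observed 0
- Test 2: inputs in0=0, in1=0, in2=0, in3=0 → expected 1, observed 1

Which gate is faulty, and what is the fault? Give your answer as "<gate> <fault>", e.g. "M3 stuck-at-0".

Fault-free values for test 1 (in0=1, in1=0, in2=0, in3=0): M1=1, M2=0, M3=0, M4=0, M5=1, giving Y=1. Observed 0.
Test 1: faults giving observed 0 are {M2 stuck-at-1, M3 stuck-at-1, M4 stuck-at-1, M5 stuck-at-0}.
Test 2 (in0=0, in1=0, in2=0, in3=0): fault-free M1=0, M2=0, M3=0, M4=0, M5=1 → 1; observed 1. Eliminates M3 stuck-at-1, M4 stuck-at-1, M5 stuck-at-0.
Only M2 stuck-at-1 is consistent with every test.

M2 stuck-at-1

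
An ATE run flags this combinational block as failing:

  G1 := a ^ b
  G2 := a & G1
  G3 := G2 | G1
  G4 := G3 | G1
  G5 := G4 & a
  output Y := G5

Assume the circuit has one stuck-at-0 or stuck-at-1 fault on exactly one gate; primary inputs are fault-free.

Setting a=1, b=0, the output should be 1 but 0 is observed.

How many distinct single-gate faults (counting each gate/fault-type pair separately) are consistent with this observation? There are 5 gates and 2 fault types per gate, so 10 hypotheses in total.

3

Fault-free: G1=1, G2=1, G3=1, G4=1, G5=1 → 1. Observed 0.
  G1 stuck-at-0: output 0 ✓
  G1 stuck-at-1: output 1 ✗
  G2 stuck-at-0: output 1 ✗
  G2 stuck-at-1: output 1 ✗
  G3 stuck-at-0: output 1 ✗
  G3 stuck-at-1: output 1 ✗
  G4 stuck-at-0: output 0 ✓
  G4 stuck-at-1: output 1 ✗
  G5 stuck-at-0: output 0 ✓
  G5 stuck-at-1: output 1 ✗
Consistent faults: {G1 stuck-at-0, G4 stuck-at-0, G5 stuck-at-0} — 3 in all.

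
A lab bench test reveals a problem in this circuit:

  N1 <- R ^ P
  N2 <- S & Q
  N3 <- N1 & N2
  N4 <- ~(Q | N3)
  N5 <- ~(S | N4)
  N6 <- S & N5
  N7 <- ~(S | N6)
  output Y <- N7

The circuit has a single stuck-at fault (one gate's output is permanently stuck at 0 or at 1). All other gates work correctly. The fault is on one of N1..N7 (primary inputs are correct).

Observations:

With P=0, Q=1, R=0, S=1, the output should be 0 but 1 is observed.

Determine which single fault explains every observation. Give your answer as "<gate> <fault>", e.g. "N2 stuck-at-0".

N7 stuck-at-1

Fault-free values for test 1 (P=0, Q=1, R=0, S=1): N1=0, N2=1, N3=0, N4=0, N5=0, N6=0, N7=0, giving Y=0. Observed 1.
Test 1: faults giving observed 1 are {N7 stuck-at-1}.
Only N7 stuck-at-1 is consistent with every test.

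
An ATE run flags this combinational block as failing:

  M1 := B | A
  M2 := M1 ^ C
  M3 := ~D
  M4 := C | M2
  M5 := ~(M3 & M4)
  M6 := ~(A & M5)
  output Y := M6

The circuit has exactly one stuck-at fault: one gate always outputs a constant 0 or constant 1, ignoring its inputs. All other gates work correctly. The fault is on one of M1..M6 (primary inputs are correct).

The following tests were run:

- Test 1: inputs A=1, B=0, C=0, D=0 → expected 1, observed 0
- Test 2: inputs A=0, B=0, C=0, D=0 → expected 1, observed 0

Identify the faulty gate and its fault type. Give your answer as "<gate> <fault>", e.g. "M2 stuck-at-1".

Fault-free values for test 1 (A=1, B=0, C=0, D=0): M1=1, M2=1, M3=1, M4=1, M5=0, M6=1, giving Y=1. Observed 0.
Test 1: faults giving observed 0 are {M1 stuck-at-0, M2 stuck-at-0, M3 stuck-at-0, M4 stuck-at-0, M5 stuck-at-1, M6 stuck-at-0}.
Test 2 (A=0, B=0, C=0, D=0): fault-free M1=0, M2=0, M3=1, M4=0, M5=1, M6=1 → 1; observed 0. Eliminates M1 stuck-at-0, M2 stuck-at-0, M3 stuck-at-0, M4 stuck-at-0, M5 stuck-at-1.
Only M6 stuck-at-0 is consistent with every test.

M6 stuck-at-0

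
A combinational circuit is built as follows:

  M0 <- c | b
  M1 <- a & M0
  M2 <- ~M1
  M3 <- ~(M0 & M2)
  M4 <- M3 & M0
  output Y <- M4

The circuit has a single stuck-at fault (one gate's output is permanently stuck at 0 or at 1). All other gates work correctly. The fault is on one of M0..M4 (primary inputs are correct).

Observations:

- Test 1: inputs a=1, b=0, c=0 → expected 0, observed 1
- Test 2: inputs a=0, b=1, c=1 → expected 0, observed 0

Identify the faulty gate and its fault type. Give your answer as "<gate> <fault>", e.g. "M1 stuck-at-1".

Fault-free values for test 1 (a=1, b=0, c=0): M0=0, M1=0, M2=1, M3=1, M4=0, giving Y=0. Observed 1.
Test 1: faults giving observed 1 are {M0 stuck-at-1, M4 stuck-at-1}.
Test 2 (a=0, b=1, c=1): fault-free M0=1, M1=0, M2=1, M3=0, M4=0 → 0; observed 0. Eliminates M4 stuck-at-1.
Only M0 stuck-at-1 is consistent with every test.

M0 stuck-at-1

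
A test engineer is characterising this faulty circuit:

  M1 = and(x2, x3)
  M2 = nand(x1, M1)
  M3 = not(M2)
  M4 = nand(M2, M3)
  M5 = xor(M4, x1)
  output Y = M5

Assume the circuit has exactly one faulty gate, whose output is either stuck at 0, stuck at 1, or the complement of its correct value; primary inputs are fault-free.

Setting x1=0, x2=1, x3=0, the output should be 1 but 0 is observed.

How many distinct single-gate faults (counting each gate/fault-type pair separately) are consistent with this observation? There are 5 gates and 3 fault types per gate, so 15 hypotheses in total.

6

Fault-free: M1=0, M2=1, M3=0, M4=1, M5=1 → 1. Observed 0.
  M1: none of the 3 fault types match ✗
  M2: none of the 3 fault types match ✗
  M3: stuck-at-1, inverted output ✓; others ✗
  M4: stuck-at-0, inverted output ✓; others ✗
  M5: stuck-at-0, inverted output ✓; others ✗
Consistent faults: {M3 stuck-at-1, M3 inverted output, M4 stuck-at-0, M4 inverted output, M5 stuck-at-0, M5 inverted output} — 6 in all.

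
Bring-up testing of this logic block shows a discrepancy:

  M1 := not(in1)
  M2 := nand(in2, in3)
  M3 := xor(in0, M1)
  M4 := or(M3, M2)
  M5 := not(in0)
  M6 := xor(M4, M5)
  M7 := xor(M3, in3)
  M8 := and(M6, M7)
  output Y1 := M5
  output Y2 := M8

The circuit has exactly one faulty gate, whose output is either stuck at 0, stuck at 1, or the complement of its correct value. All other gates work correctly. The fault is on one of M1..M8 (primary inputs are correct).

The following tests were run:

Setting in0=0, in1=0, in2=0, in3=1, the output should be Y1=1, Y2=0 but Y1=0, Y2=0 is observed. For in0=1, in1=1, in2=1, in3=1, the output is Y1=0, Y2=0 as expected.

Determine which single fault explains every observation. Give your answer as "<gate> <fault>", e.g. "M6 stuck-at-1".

Fault-free values for test 1 (in0=0, in1=0, in2=0, in3=1): M1=1, M2=1, M3=1, M4=1, M5=1, M6=0, M7=0, M8=0, giving Y1=1, Y2=0. Observed Y1=0, Y2=0.
Test 1: faults giving observed Y1=0, Y2=0 are {M5 stuck-at-0, M5 inverted output}.
Test 2 (in0=1, in1=1, in2=1, in3=1): fault-free M1=0, M2=0, M3=1, M4=1, M5=0, M6=1, M7=0, M8=0 → Y1=0, Y2=0; observed Y1=0, Y2=0. Eliminates M5 inverted output.
Only M5 stuck-at-0 is consistent with every test.

M5 stuck-at-0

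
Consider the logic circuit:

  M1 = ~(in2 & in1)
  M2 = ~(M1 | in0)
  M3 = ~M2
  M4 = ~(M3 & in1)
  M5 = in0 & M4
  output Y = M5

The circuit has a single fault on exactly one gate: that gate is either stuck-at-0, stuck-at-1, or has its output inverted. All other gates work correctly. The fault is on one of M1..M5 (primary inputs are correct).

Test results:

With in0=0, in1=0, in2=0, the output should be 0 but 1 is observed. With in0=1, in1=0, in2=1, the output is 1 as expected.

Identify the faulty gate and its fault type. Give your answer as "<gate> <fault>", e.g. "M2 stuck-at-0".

Fault-free values for test 1 (in0=0, in1=0, in2=0): M1=1, M2=0, M3=1, M4=1, M5=0, giving Y=0. Observed 1.
Test 1: faults giving observed 1 are {M5 stuck-at-1, M5 inverted output}.
Test 2 (in0=1, in1=0, in2=1): fault-free M1=1, M2=0, M3=1, M4=1, M5=1 → 1; observed 1. Eliminates M5 inverted output.
Only M5 stuck-at-1 is consistent with every test.

M5 stuck-at-1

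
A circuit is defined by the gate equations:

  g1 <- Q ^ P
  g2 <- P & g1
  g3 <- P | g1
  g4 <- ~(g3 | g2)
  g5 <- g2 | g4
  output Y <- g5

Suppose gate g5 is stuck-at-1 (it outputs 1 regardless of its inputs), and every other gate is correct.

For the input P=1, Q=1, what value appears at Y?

Propagate with g5 forced: g1=0, g2=0, g3=1, g4=0, g5=1 [stuck-at-1].
So Y = 1. (Without the fault it would be 0.)

1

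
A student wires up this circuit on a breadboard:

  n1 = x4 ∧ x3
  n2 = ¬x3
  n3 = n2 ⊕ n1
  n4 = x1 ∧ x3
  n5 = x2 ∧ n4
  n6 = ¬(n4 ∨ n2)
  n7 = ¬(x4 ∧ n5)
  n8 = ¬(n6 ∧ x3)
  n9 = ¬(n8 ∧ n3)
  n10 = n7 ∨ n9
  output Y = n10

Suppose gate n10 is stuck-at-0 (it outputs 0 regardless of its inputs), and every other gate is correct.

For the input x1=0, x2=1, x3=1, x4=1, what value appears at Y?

0

Propagate with n10 forced: n1=1, n2=0, n3=1, n4=0, n5=0, n6=1, n7=1, n8=0, n9=1, n10=0 [stuck-at-0].
So Y = 0. (Without the fault it would be 1.)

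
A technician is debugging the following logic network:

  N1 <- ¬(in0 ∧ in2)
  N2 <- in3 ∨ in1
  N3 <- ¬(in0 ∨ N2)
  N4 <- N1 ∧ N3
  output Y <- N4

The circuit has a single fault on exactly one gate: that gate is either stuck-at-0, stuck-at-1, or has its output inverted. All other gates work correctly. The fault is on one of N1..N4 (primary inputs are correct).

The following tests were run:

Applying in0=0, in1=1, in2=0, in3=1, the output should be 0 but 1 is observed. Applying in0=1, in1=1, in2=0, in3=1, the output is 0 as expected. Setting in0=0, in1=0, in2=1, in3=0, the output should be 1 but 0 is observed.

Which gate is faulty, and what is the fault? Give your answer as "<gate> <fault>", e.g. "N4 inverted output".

N2 inverted output

Fault-free values for test 1 (in0=0, in1=1, in2=0, in3=1): N1=1, N2=1, N3=0, N4=0, giving Y=0. Observed 1.
Test 1: faults giving observed 1 are {N2 stuck-at-0, N2 inverted output, N3 stuck-at-1, N3 inverted output, N4 stuck-at-1, N4 inverted output}.
Test 2 (in0=1, in1=1, in2=0, in3=1): fault-free N1=1, N2=1, N3=0, N4=0 → 0; observed 0. Eliminates N3 stuck-at-1, N3 inverted output, N4 stuck-at-1, N4 inverted output.
Test 3 (in0=0, in1=0, in2=1, in3=0): fault-free N1=1, N2=0, N3=1, N4=1 → 1; observed 0. Eliminates N2 stuck-at-0.
Only N2 inverted output is consistent with every test.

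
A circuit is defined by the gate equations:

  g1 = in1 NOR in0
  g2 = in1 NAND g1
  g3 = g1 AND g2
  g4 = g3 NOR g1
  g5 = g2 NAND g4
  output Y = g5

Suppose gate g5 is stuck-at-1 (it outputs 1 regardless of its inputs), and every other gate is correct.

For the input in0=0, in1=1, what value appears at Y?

Propagate with g5 forced: g1=0, g2=1, g3=0, g4=1, g5=1 [stuck-at-1].
So Y = 1. (Without the fault it would be 0.)

1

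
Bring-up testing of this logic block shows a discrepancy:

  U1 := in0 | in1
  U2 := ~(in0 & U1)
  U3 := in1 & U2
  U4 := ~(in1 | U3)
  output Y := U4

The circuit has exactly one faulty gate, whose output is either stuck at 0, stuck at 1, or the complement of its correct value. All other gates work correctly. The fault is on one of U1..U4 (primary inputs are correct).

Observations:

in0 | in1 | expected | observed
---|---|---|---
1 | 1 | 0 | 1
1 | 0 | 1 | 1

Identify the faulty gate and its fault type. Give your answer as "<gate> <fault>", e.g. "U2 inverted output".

U4 stuck-at-1

Fault-free values for test 1 (in0=1, in1=1): U1=1, U2=0, U3=0, U4=0, giving Y=0. Observed 1.
Test 1: faults giving observed 1 are {U4 stuck-at-1, U4 inverted output}.
Test 2 (in0=1, in1=0): fault-free U1=1, U2=0, U3=0, U4=1 → 1; observed 1. Eliminates U4 inverted output.
Only U4 stuck-at-1 is consistent with every test.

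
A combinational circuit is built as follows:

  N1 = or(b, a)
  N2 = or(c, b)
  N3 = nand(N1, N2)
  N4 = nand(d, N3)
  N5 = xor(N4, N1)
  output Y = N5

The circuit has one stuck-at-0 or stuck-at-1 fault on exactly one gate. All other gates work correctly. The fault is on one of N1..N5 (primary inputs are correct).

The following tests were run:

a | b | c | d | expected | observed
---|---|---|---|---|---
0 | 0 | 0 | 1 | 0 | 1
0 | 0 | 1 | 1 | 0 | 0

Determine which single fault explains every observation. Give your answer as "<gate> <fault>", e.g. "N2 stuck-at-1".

N1 stuck-at-1

Fault-free values for test 1 (a=0, b=0, c=0, d=1): N1=0, N2=0, N3=1, N4=0, N5=0, giving Y=0. Observed 1.
Test 1: faults giving observed 1 are {N1 stuck-at-1, N3 stuck-at-0, N4 stuck-at-1, N5 stuck-at-1}.
Test 2 (a=0, b=0, c=1, d=1): fault-free N1=0, N2=1, N3=1, N4=0, N5=0 → 0; observed 0. Eliminates N3 stuck-at-0, N4 stuck-at-1, N5 stuck-at-1.
Only N1 stuck-at-1 is consistent with every test.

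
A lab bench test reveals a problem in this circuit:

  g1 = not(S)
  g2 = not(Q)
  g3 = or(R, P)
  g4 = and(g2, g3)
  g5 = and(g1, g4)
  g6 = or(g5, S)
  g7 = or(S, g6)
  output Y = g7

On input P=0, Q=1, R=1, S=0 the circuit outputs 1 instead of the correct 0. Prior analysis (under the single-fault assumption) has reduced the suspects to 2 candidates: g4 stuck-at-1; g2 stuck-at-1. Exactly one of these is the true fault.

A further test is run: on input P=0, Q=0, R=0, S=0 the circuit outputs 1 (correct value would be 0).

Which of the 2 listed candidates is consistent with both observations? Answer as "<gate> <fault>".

g4 stuck-at-1

Evaluate each candidate on input P=0, Q=0, R=0, S=0:
  g4 stuck-at-1: g1=1, g2=1, g3=0, g4=1 [stuck-at-1], g5=1, g6=1, g7=1 → 1 — matches
  g2 stuck-at-1: g1=1, g2=1 [stuck-at-1], g3=0, g4=0, g5=0, g6=0, g7=0 → 0 — eliminated
Only g4 stuck-at-1 reproduces the observed 1.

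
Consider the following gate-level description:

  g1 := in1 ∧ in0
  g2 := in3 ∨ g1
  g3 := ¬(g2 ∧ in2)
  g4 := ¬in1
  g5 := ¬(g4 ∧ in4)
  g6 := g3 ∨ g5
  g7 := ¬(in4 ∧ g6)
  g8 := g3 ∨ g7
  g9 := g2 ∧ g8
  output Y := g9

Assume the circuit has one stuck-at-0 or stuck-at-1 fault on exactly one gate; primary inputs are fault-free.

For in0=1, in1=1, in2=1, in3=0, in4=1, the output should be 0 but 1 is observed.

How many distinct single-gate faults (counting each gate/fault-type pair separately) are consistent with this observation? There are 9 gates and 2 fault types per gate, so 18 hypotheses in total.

Fault-free: g1=1, g2=1, g3=0, g4=0, g5=1, g6=1, g7=0, g8=0, g9=0 → 0. Observed 1.
  g1: none of the 2 fault types match ✗
  g2: none of the 2 fault types match ✗
  g3: stuck-at-1 ✓; others ✗
  g4: stuck-at-1 ✓; others ✗
  g5: stuck-at-0 ✓; others ✗
  g6: stuck-at-0 ✓; others ✗
  g7: stuck-at-1 ✓; others ✗
  g8: stuck-at-1 ✓; others ✗
  g9: stuck-at-1 ✓; others ✗
Consistent faults: {g3 stuck-at-1, g4 stuck-at-1, g5 stuck-at-0, g6 stuck-at-0, g7 stuck-at-1, g8 stuck-at-1, g9 stuck-at-1} — 7 in all.

7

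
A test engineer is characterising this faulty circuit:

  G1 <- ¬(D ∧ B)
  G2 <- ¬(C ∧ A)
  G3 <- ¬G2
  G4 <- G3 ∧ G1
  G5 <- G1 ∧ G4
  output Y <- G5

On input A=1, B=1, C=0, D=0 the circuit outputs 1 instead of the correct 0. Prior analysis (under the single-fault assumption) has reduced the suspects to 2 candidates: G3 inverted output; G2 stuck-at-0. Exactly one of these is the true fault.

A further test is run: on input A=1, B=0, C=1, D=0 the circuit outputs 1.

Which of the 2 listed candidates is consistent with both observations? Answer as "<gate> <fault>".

Evaluate each candidate on input A=1, B=0, C=1, D=0:
  G3 inverted output: G1=1, G2=0, G3=0 [inverted output], G4=0, G5=0 → 0 — eliminated
  G2 stuck-at-0: G1=1, G2=0 [stuck-at-0], G3=1, G4=1, G5=1 → 1 — matches
Only G2 stuck-at-0 reproduces the observed 1.

G2 stuck-at-0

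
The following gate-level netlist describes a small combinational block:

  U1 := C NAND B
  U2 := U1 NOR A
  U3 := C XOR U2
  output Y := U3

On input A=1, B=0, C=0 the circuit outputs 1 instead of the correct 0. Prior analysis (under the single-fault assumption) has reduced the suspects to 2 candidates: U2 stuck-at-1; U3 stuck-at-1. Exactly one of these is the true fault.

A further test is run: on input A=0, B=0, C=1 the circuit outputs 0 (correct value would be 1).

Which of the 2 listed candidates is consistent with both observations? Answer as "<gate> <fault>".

U2 stuck-at-1

Evaluate each candidate on input A=0, B=0, C=1:
  U2 stuck-at-1: U1=1, U2=1 [stuck-at-1], U3=0 → 0 — matches
  U3 stuck-at-1: U1=1, U2=0, U3=1 [stuck-at-1] → 1 — eliminated
Only U2 stuck-at-1 reproduces the observed 0.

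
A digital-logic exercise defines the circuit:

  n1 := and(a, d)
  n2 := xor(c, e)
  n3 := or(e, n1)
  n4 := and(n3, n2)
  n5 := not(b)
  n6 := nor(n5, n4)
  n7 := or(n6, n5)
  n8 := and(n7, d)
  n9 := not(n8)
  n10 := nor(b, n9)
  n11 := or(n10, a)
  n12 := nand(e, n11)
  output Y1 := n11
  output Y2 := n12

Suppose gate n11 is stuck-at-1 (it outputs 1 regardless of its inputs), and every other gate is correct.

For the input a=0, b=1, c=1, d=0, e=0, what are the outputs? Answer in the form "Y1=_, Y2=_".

Y1=1, Y2=1

Propagate with n11 forced: n1=0, n2=1, n3=0, n4=0, n5=0, n6=1, n7=1, n8=0, n9=1, n10=0, n11=1 [stuck-at-1], n12=1.
So the outputs are Y1=1, Y2=1. (Without the fault they would be Y1=0, Y2=1.)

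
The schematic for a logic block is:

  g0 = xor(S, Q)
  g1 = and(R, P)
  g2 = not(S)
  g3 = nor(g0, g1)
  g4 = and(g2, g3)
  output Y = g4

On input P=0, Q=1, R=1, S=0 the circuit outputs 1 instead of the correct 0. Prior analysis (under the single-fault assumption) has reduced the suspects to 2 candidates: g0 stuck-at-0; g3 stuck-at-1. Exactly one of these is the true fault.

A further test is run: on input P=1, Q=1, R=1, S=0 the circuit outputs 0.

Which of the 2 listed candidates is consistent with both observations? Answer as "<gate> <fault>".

Evaluate each candidate on input P=1, Q=1, R=1, S=0:
  g0 stuck-at-0: g0=0 [stuck-at-0], g1=1, g2=1, g3=0, g4=0 → 0 — matches
  g3 stuck-at-1: g0=1, g1=1, g2=1, g3=1 [stuck-at-1], g4=1 → 1 — eliminated
Only g0 stuck-at-0 reproduces the observed 0.

g0 stuck-at-0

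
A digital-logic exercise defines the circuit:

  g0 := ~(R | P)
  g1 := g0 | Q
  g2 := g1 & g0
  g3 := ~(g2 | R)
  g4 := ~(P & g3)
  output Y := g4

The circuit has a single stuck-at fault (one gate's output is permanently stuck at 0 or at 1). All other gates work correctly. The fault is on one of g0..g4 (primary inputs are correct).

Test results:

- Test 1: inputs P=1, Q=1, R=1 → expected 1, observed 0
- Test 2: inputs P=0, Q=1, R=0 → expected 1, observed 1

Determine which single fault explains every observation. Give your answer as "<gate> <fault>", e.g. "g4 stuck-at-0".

Fault-free values for test 1 (P=1, Q=1, R=1): g0=0, g1=1, g2=0, g3=0, g4=1, giving Y=1. Observed 0.
Test 1: faults giving observed 0 are {g3 stuck-at-1, g4 stuck-at-0}.
Test 2 (P=0, Q=1, R=0): fault-free g0=1, g1=1, g2=1, g3=0, g4=1 → 1; observed 1. Eliminates g4 stuck-at-0.
Only g3 stuck-at-1 is consistent with every test.

g3 stuck-at-1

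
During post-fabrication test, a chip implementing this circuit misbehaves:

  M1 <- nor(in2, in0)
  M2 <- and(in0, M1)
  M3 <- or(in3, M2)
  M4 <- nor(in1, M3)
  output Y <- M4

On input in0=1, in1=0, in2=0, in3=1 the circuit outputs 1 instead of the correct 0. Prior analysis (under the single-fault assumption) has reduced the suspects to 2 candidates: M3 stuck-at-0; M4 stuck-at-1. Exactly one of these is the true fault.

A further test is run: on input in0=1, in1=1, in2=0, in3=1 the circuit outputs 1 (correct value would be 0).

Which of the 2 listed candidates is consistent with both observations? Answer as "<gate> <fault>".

M4 stuck-at-1

Evaluate each candidate on input in0=1, in1=1, in2=0, in3=1:
  M3 stuck-at-0: M1=0, M2=0, M3=0 [stuck-at-0], M4=0 → 0 — eliminated
  M4 stuck-at-1: M1=0, M2=0, M3=1, M4=1 [stuck-at-1] → 1 — matches
Only M4 stuck-at-1 reproduces the observed 1.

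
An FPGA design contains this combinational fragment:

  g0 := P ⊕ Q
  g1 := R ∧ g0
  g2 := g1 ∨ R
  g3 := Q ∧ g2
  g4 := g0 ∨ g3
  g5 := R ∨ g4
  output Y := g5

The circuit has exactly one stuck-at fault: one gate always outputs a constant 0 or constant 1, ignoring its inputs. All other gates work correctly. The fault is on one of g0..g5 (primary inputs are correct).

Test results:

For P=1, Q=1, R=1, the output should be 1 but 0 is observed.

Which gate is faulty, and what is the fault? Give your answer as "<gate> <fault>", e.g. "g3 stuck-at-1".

Fault-free values for test 1 (P=1, Q=1, R=1): g0=0, g1=0, g2=1, g3=1, g4=1, g5=1, giving Y=1. Observed 0.
Test 1: faults giving observed 0 are {g5 stuck-at-0}.
Only g5 stuck-at-0 is consistent with every test.

g5 stuck-at-0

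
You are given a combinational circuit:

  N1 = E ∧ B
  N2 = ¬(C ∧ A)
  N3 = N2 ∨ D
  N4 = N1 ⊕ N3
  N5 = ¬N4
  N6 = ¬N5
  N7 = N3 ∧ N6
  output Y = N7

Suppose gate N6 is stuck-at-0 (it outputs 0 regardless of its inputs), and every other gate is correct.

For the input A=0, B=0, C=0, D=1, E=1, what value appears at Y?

0

Propagate with N6 forced: N1=0, N2=1, N3=1, N4=1, N5=0, N6=0 [stuck-at-0], N7=0.
So Y = 0. (Without the fault it would be 1.)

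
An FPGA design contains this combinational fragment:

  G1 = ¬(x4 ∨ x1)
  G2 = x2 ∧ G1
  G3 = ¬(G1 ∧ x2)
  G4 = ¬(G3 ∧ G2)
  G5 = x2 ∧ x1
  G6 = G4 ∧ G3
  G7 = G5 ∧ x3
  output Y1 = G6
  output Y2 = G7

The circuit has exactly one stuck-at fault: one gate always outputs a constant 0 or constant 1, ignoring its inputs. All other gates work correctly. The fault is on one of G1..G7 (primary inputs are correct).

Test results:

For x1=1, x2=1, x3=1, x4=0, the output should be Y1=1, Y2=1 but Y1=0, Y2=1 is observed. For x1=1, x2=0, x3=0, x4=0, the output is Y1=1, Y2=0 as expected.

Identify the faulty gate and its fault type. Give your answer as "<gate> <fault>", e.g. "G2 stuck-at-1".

Fault-free values for test 1 (x1=1, x2=1, x3=1, x4=0): G1=0, G2=0, G3=1, G4=1, G5=1, G6=1, G7=1, giving Y1=1, Y2=1. Observed Y1=0, Y2=1.
Test 1: faults giving observed Y1=0, Y2=1 are {G1 stuck-at-1, G2 stuck-at-1, G3 stuck-at-0, G4 stuck-at-0, G6 stuck-at-0}.
Test 2 (x1=1, x2=0, x3=0, x4=0): fault-free G1=0, G2=0, G3=1, G4=1, G5=0, G6=1, G7=0 → Y1=1, Y2=0; observed Y1=1, Y2=0. Eliminates G2 stuck-at-1, G3 stuck-at-0, G4 stuck-at-0, G6 stuck-at-0.
Only G1 stuck-at-1 is consistent with every test.

G1 stuck-at-1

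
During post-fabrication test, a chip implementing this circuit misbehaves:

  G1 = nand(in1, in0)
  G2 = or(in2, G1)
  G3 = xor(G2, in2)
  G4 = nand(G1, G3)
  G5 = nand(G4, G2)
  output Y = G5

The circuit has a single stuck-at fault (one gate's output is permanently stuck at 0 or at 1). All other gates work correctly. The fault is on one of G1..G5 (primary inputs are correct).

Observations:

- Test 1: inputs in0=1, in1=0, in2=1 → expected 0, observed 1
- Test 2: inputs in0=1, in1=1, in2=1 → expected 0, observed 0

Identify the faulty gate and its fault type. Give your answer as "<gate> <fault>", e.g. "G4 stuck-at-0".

G3 stuck-at-1

Fault-free values for test 1 (in0=1, in1=0, in2=1): G1=1, G2=1, G3=0, G4=1, G5=0, giving Y=0. Observed 1.
Test 1: faults giving observed 1 are {G2 stuck-at-0, G3 stuck-at-1, G4 stuck-at-0, G5 stuck-at-1}.
Test 2 (in0=1, in1=1, in2=1): fault-free G1=0, G2=1, G3=0, G4=1, G5=0 → 0; observed 0. Eliminates G2 stuck-at-0, G4 stuck-at-0, G5 stuck-at-1.
Only G3 stuck-at-1 is consistent with every test.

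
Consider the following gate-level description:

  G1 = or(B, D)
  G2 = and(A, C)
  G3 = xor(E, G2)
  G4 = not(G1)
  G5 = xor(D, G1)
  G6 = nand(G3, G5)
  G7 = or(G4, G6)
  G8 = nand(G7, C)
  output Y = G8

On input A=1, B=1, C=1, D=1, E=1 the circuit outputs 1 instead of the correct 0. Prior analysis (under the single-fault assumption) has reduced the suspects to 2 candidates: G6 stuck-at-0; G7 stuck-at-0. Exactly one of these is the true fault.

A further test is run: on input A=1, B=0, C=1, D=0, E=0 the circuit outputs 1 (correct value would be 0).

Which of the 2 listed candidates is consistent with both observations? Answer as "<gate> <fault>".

G7 stuck-at-0

Evaluate each candidate on input A=1, B=0, C=1, D=0, E=0:
  G6 stuck-at-0: G1=0, G2=1, G3=1, G4=1, G5=0, G6=0 [stuck-at-0], G7=1, G8=0 → 0 — eliminated
  G7 stuck-at-0: G1=0, G2=1, G3=1, G4=1, G5=0, G6=1, G7=0 [stuck-at-0], G8=1 → 1 — matches
Only G7 stuck-at-0 reproduces the observed 1.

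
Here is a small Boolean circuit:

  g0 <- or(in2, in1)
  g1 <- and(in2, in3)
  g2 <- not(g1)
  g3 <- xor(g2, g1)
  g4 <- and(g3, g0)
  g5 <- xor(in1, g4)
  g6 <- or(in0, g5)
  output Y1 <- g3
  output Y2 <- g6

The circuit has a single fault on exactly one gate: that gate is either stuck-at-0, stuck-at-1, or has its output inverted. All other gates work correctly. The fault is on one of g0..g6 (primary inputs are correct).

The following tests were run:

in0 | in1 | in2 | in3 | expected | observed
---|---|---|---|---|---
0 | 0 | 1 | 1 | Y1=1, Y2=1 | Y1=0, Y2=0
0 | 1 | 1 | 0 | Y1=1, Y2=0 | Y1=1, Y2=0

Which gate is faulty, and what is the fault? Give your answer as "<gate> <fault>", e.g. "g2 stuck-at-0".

Fault-free values for test 1 (in0=0, in1=0, in2=1, in3=1): g0=1, g1=1, g2=0, g3=1, g4=1, g5=1, g6=1, giving Y1=1, Y2=1. Observed Y1=0, Y2=0.
Test 1: faults giving observed Y1=0, Y2=0 are {g2 stuck-at-1, g2 inverted output, g3 stuck-at-0, g3 inverted output}.
Test 2 (in0=0, in1=1, in2=1, in3=0): fault-free g0=1, g1=0, g2=1, g3=1, g4=1, g5=0, g6=0 → Y1=1, Y2=0; observed Y1=1, Y2=0. Eliminates g2 inverted output, g3 stuck-at-0, g3 inverted output.
Only g2 stuck-at-1 is consistent with every test.

g2 stuck-at-1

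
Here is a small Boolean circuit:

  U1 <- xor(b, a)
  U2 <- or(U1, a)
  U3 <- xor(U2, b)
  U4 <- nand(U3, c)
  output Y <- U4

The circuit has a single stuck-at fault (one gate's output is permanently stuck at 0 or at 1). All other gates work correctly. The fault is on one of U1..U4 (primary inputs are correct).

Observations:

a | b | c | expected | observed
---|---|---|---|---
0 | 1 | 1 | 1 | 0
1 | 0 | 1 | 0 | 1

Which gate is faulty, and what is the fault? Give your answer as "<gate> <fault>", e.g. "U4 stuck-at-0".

U2 stuck-at-0

Fault-free values for test 1 (a=0, b=1, c=1): U1=1, U2=1, U3=0, U4=1, giving Y=1. Observed 0.
Test 1: faults giving observed 0 are {U1 stuck-at-0, U2 stuck-at-0, U3 stuck-at-1, U4 stuck-at-0}.
Test 2 (a=1, b=0, c=1): fault-free U1=1, U2=1, U3=1, U4=0 → 0; observed 1. Eliminates U1 stuck-at-0, U3 stuck-at-1, U4 stuck-at-0.
Only U2 stuck-at-0 is consistent with every test.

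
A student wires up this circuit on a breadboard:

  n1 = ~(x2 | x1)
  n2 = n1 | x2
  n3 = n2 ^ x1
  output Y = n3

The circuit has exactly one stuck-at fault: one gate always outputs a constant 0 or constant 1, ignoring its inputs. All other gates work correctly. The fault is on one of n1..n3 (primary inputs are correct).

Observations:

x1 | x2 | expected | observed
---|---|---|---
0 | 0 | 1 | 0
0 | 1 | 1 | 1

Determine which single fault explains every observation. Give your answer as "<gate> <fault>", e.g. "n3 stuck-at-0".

n1 stuck-at-0

Fault-free values for test 1 (x1=0, x2=0): n1=1, n2=1, n3=1, giving Y=1. Observed 0.
Test 1: faults giving observed 0 are {n1 stuck-at-0, n2 stuck-at-0, n3 stuck-at-0}.
Test 2 (x1=0, x2=1): fault-free n1=0, n2=1, n3=1 → 1; observed 1. Eliminates n2 stuck-at-0, n3 stuck-at-0.
Only n1 stuck-at-0 is consistent with every test.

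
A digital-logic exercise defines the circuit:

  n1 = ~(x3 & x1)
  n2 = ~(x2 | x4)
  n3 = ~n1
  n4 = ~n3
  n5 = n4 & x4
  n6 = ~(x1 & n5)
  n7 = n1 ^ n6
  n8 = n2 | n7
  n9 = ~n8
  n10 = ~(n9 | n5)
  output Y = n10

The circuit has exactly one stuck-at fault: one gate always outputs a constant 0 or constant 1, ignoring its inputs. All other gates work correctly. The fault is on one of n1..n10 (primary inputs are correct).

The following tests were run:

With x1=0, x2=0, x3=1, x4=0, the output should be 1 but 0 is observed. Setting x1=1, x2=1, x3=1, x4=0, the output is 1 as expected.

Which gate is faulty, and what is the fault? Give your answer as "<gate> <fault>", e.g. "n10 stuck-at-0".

n2 stuck-at-0

Fault-free values for test 1 (x1=0, x2=0, x3=1, x4=0): n1=1, n2=1, n3=0, n4=1, n5=0, n6=1, n7=0, n8=1, n9=0, n10=1, giving Y=1. Observed 0.
Test 1: faults giving observed 0 are {n2 stuck-at-0, n5 stuck-at-1, n8 stuck-at-0, n9 stuck-at-1, n10 stuck-at-0}.
Test 2 (x1=1, x2=1, x3=1, x4=0): fault-free n1=0, n2=0, n3=1, n4=0, n5=0, n6=1, n7=1, n8=1, n9=0, n10=1 → 1; observed 1. Eliminates n5 stuck-at-1, n8 stuck-at-0, n9 stuck-at-1, n10 stuck-at-0.
Only n2 stuck-at-0 is consistent with every test.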